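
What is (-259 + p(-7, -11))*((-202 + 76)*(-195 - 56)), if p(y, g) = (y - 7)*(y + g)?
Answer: -221382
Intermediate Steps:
p(y, g) = (-7 + y)*(g + y)
(-259 + p(-7, -11))*((-202 + 76)*(-195 - 56)) = (-259 + ((-7)² - 7*(-11) - 7*(-7) - 11*(-7)))*((-202 + 76)*(-195 - 56)) = (-259 + (49 + 77 + 49 + 77))*(-126*(-251)) = (-259 + 252)*31626 = -7*31626 = -221382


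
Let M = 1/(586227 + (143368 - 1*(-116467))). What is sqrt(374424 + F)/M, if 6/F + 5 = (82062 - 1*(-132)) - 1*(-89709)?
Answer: 846062*sqrt(2765956430806671)/85949 ≈ 5.1771e+8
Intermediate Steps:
F = 3/85949 (F = 6/(-5 + ((82062 - 1*(-132)) - 1*(-89709))) = 6/(-5 + ((82062 + 132) + 89709)) = 6/(-5 + (82194 + 89709)) = 6/(-5 + 171903) = 6/171898 = 6*(1/171898) = 3/85949 ≈ 3.4904e-5)
M = 1/846062 (M = 1/(586227 + (143368 + 116467)) = 1/(586227 + 259835) = 1/846062 ≈ 1.1819e-6)
sqrt(374424 + F)/M = sqrt(374424 + 3/85949)/(1/846062) = sqrt(32181368379/85949)*846062 = (sqrt(2765956430806671)/85949)*846062 = 846062*sqrt(2765956430806671)/85949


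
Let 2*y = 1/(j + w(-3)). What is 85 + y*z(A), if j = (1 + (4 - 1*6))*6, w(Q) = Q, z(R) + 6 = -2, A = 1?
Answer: 769/9 ≈ 85.444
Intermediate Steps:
z(R) = -8 (z(R) = -6 - 2 = -8)
j = -6 (j = (1 + (4 - 6))*6 = (1 - 2)*6 = -1*6 = -6)
y = -1/18 (y = 1/(2*(-6 - 3)) = (½)/(-9) = (½)*(-⅑) = -1/18 ≈ -0.055556)
85 + y*z(A) = 85 - 1/18*(-8) = 85 + 4/9 = 769/9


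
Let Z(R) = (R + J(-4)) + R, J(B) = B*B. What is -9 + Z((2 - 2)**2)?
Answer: 7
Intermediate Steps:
J(B) = B**2
Z(R) = 16 + 2*R (Z(R) = (R + (-4)**2) + R = (R + 16) + R = (16 + R) + R = 16 + 2*R)
-9 + Z((2 - 2)**2) = -9 + (16 + 2*(2 - 2)**2) = -9 + (16 + 2*0**2) = -9 + (16 + 2*0) = -9 + (16 + 0) = -9 + 16 = 7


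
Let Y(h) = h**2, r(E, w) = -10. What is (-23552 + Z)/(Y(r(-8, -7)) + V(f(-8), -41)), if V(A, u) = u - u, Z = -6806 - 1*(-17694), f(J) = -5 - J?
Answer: -3166/25 ≈ -126.64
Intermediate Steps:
Z = 10888 (Z = -6806 + 17694 = 10888)
V(A, u) = 0
(-23552 + Z)/(Y(r(-8, -7)) + V(f(-8), -41)) = (-23552 + 10888)/((-10)**2 + 0) = -12664/(100 + 0) = -12664/100 = -12664*1/100 = -3166/25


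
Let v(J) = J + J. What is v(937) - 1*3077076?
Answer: -3075202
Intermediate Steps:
v(J) = 2*J
v(937) - 1*3077076 = 2*937 - 1*3077076 = 1874 - 3077076 = -3075202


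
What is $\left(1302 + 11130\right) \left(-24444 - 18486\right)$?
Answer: $-533705760$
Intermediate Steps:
$\left(1302 + 11130\right) \left(-24444 - 18486\right) = 12432 \left(-42930\right) = -533705760$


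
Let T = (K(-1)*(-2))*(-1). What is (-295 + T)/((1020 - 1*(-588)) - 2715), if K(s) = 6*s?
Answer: 307/1107 ≈ 0.27733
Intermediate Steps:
T = -12 (T = ((6*(-1))*(-2))*(-1) = -6*(-2)*(-1) = 12*(-1) = -12)
(-295 + T)/((1020 - 1*(-588)) - 2715) = (-295 - 12)/((1020 - 1*(-588)) - 2715) = -307/((1020 + 588) - 2715) = -307/(1608 - 2715) = -307/(-1107) = -307*(-1/1107) = 307/1107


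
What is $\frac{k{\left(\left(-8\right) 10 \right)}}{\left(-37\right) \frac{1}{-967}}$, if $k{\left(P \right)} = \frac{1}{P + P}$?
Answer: $- \frac{967}{5920} \approx -0.16334$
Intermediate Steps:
$k{\left(P \right)} = \frac{1}{2 P}$
$\frac{k{\left(\left(-8\right) 10 \right)}}{\left(-37\right) \frac{1}{-967}} = \frac{\frac{1}{2} \frac{1}{\left(-8\right) 10}}{\left(-37\right) \frac{1}{-967}} = \frac{\frac{1}{2} \frac{1}{-80}}{\left(-37\right) \left(- \frac{1}{967}\right)} = \frac{\frac{1}{2} \left(- \frac{1}{80}\right)}{\frac{37}{967}} = \left(- \frac{1}{160}\right) \frac{967}{37} = - \frac{967}{5920}$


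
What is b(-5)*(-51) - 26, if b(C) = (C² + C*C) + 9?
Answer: -3035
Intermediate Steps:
b(C) = 9 + 2*C² (b(C) = (C² + C²) + 9 = 2*C² + 9 = 9 + 2*C²)
b(-5)*(-51) - 26 = (9 + 2*(-5)²)*(-51) - 26 = (9 + 2*25)*(-51) - 26 = (9 + 50)*(-51) - 26 = 59*(-51) - 26 = -3009 - 26 = -3035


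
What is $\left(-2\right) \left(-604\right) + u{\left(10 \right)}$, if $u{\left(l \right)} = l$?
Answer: $1218$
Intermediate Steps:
$\left(-2\right) \left(-604\right) + u{\left(10 \right)} = \left(-2\right) \left(-604\right) + 10 = 1208 + 10 = 1218$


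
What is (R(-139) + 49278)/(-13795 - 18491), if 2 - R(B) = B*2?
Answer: -24779/16143 ≈ -1.5350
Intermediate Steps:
R(B) = 2 - 2*B (R(B) = 2 - B*2 = 2 - 2*B)
(R(-139) + 49278)/(-13795 - 18491) = ((2 - 2*(-139)) + 49278)/(-13795 - 18491) = ((2 + 278) + 49278)/(-32286) = (280 + 49278)*(-1/32286) = 49558*(-1/32286) = -24779/16143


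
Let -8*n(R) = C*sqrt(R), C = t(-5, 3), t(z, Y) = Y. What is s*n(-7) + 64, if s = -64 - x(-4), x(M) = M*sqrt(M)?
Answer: 64 + sqrt(7)*(3 + 24*I) ≈ 71.937 + 63.498*I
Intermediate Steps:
x(M) = M**(3/2)
C = 3
n(R) = -3*sqrt(R)/8
s = -64 + 8*I (s = -64 - (-4)**(3/2) = -64 - (-8)*I = -64 + 8*I ≈ -64.0 + 8.0*I)
s*n(-7) + 64 = (-64 + 8*I)*(-3*I*sqrt(7)/8) + 64 = -3*I*sqrt(7)*(-64 + 8*I)/8 + 64 = 64 - 3*I*sqrt(7)*(-64 + 8*I)/8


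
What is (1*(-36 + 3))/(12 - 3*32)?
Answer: 11/28 ≈ 0.39286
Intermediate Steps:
(1*(-36 + 3))/(12 - 3*32) = (1*(-33))/(12 - 96) = -33/(-84) = -33*(-1/84) = 11/28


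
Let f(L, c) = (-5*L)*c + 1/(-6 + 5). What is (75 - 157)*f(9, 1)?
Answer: 3772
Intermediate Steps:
f(L, c) = -1 - 5*L*c (f(L, c) = -5*L*c + 1/(-1) = -5*L*c - 1 = -1 - 5*L*c)
(75 - 157)*f(9, 1) = (75 - 157)*(-1 - 5*9*1) = -82*(-1 - 45) = -82*(-46) = 3772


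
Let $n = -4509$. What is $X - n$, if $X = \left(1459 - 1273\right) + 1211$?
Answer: $5906$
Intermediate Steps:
$X = 1397$ ($X = 186 + 1211 = 1397$)
$X - n = 1397 - -4509 = 1397 + 4509 = 5906$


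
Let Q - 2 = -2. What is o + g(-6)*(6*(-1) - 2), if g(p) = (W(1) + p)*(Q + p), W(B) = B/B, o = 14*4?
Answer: -184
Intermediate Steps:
Q = 0 (Q = 2 - 2 = 0)
o = 56
W(B) = 1
g(p) = p*(1 + p) (g(p) = (1 + p)*(0 + p) = (1 + p)*p = p*(1 + p))
o + g(-6)*(6*(-1) - 2) = 56 + (-6*(1 - 6))*(6*(-1) - 2) = 56 + (-6*(-5))*(-6 - 2) = 56 + 30*(-8) = 56 - 240 = -184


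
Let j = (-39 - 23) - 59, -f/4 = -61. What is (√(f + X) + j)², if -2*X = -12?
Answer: 14891 - 1210*√10 ≈ 11065.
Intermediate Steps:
f = 244 (f = -4*(-61) = 244)
X = 6 (X = -½*(-12) = 6)
j = -121 (j = -62 - 59 = -121)
(√(f + X) + j)² = (√(244 + 6) - 121)² = (√250 - 121)² = (5*√10 - 121)² = (-121 + 5*√10)²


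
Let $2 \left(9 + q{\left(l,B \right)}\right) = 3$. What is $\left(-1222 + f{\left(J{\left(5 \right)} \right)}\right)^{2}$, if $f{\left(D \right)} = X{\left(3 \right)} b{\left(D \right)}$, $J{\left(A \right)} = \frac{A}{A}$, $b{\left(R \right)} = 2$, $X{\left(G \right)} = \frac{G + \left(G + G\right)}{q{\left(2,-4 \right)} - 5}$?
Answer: $\frac{935503396}{625} \approx 1.4968 \cdot 10^{6}$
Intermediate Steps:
$q{\left(l,B \right)} = - \frac{15}{2}$ ($q{\left(l,B \right)} = -9 + \frac{1}{2} \cdot 3 = -9 + \frac{3}{2} = - \frac{15}{2}$)
$X{\left(G \right)} = - \frac{6 G}{25}$ ($X{\left(G \right)} = \frac{G + \left(G + G\right)}{- \frac{15}{2} - 5} = \frac{G + 2 G}{- \frac{25}{2}} = 3 G \left(- \frac{2}{25}\right) = - \frac{6 G}{25}$)
$J{\left(A \right)} = 1$
$f{\left(D \right)} = - \frac{36}{25}$ ($f{\left(D \right)} = \left(- \frac{6}{25}\right) 3 \cdot 2 = \left(- \frac{18}{25}\right) 2 = - \frac{36}{25}$)
$\left(-1222 + f{\left(J{\left(5 \right)} \right)}\right)^{2} = \left(-1222 - \frac{36}{25}\right)^{2} = \left(- \frac{30586}{25}\right)^{2} = \frac{935503396}{625}$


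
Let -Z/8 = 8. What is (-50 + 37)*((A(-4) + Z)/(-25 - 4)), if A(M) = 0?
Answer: -832/29 ≈ -28.690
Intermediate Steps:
Z = -64 (Z = -8*8 = -64)
(-50 + 37)*((A(-4) + Z)/(-25 - 4)) = (-50 + 37)*((0 - 64)/(-25 - 4)) = -(-832)/(-29) = -(-832)*(-1)/29 = -13*64/29 = -832/29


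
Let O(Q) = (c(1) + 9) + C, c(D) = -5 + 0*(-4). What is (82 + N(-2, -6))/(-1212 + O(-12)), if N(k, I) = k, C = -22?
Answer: -8/123 ≈ -0.065041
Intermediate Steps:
c(D) = -5 (c(D) = -5 + 0 = -5)
O(Q) = -18 (O(Q) = (-5 + 9) - 22 = 4 - 22 = -18)
(82 + N(-2, -6))/(-1212 + O(-12)) = (82 - 2)/(-1212 - 18) = 80/(-1230) = 80*(-1/1230) = -8/123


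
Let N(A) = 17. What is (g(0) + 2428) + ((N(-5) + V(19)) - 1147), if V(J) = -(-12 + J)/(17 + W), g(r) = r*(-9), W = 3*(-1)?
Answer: 2595/2 ≈ 1297.5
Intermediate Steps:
W = -3
g(r) = -9*r
V(J) = 6/7 - J/14 (V(J) = -(-12 + J)/(17 - 3) = -(-12 + J)/14 = -(-6/7 + J/14) = 6/7 - J/14)
(g(0) + 2428) + ((N(-5) + V(19)) - 1147) = (-9*0 + 2428) + ((17 + (6/7 - 1/14*19)) - 1147) = (0 + 2428) + ((17 + (6/7 - 19/14)) - 1147) = 2428 + ((17 - ½) - 1147) = 2428 + (33/2 - 1147) = 2428 - 2261/2 = 2595/2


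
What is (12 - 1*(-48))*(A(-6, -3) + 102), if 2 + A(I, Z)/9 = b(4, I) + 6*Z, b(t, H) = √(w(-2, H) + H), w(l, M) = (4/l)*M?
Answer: -4680 + 540*√6 ≈ -3357.3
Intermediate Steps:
w(l, M) = 4*M/l
b(t, H) = √(-H) (b(t, H) = √(4*H/(-2) + H) = √(4*H*(-½) + H) = √(-2*H + H) = √(-H))
A(I, Z) = -18 + 9*√(-I) + 54*Z (A(I, Z) = -18 + 9*(√(-I) + 6*Z) = -18 + (9*√(-I) + 54*Z) = -18 + 9*√(-I) + 54*Z)
(12 - 1*(-48))*(A(-6, -3) + 102) = (12 - 1*(-48))*((-18 + 9*√(-1*(-6)) + 54*(-3)) + 102) = (12 + 48)*((-18 + 9*√6 - 162) + 102) = 60*((-180 + 9*√6) + 102) = 60*(-78 + 9*√6) = -4680 + 540*√6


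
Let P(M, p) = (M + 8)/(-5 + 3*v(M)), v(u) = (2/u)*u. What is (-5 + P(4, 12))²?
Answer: 49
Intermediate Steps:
v(u) = 2
P(M, p) = 8 + M (P(M, p) = (M + 8)/(-5 + 3*2) = (8 + M)/(-5 + 6) = (8 + M)/1 = (8 + M)*1 = 8 + M)
(-5 + P(4, 12))² = (-5 + (8 + 4))² = (-5 + 12)² = 7² = 49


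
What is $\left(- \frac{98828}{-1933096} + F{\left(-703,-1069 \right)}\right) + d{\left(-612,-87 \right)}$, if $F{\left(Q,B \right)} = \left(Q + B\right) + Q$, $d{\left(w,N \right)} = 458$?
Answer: $- \frac{974738951}{483274} \approx -2016.9$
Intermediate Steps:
$F{\left(Q,B \right)} = B + 2 Q$ ($F{\left(Q,B \right)} = \left(B + Q\right) + Q = B + 2 Q$)
$\left(- \frac{98828}{-1933096} + F{\left(-703,-1069 \right)}\right) + d{\left(-612,-87 \right)} = \left(- \frac{98828}{-1933096} + \left(-1069 + 2 \left(-703\right)\right)\right) + 458 = \left(\left(-98828\right) \left(- \frac{1}{1933096}\right) - 2475\right) + 458 = \left(\frac{24707}{483274} - 2475\right) + 458 = - \frac{1196078443}{483274} + 458 = - \frac{974738951}{483274}$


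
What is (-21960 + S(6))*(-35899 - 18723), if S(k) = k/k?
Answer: 1199444498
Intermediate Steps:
S(k) = 1
(-21960 + S(6))*(-35899 - 18723) = (-21960 + 1)*(-35899 - 18723) = -21959*(-54622) = 1199444498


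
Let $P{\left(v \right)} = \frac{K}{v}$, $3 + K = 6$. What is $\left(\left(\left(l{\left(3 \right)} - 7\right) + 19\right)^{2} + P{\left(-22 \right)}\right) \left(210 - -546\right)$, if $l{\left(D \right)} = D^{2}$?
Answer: $\frac{3666222}{11} \approx 3.3329 \cdot 10^{5}$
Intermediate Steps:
$K = 3$ ($K = -3 + 6 = 3$)
$P{\left(v \right)} = \frac{3}{v}$
$\left(\left(\left(l{\left(3 \right)} - 7\right) + 19\right)^{2} + P{\left(-22 \right)}\right) \left(210 - -546\right) = \left(\left(\left(3^{2} - 7\right) + 19\right)^{2} + \frac{3}{-22}\right) \left(210 - -546\right) = \left(\left(\left(9 - 7\right) + 19\right)^{2} + 3 \left(- \frac{1}{22}\right)\right) \left(210 + 546\right) = \left(\left(2 + 19\right)^{2} - \frac{3}{22}\right) 756 = \left(21^{2} - \frac{3}{22}\right) 756 = \left(441 - \frac{3}{22}\right) 756 = \frac{9699}{22} \cdot 756 = \frac{3666222}{11}$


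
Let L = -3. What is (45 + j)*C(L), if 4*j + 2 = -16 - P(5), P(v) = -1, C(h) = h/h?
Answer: 163/4 ≈ 40.750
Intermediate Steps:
C(h) = 1
j = -17/4 (j = -½ + (-16 - 1*(-1))/4 = -½ + (-16 + 1)/4 = -½ + (¼)*(-15) = -½ - 15/4 = -17/4 ≈ -4.2500)
(45 + j)*C(L) = (45 - 17/4)*1 = (163/4)*1 = 163/4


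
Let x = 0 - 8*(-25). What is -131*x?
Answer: -26200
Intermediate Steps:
x = 200 (x = 0 + 200 = 200)
-131*x = -131*200 = -26200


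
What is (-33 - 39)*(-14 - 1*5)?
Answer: 1368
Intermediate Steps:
(-33 - 39)*(-14 - 1*5) = -72*(-14 - 5) = -72*(-19) = 1368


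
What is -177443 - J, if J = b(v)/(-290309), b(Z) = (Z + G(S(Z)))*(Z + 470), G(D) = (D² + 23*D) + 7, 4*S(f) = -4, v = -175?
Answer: -51513355937/290309 ≈ -1.7744e+5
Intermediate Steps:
S(f) = -1 (S(f) = (¼)*(-4) = -1)
G(D) = 7 + D² + 23*D
b(Z) = (-15 + Z)*(470 + Z) (b(Z) = (Z + (7 + (-1)² + 23*(-1)))*(Z + 470) = (Z + (7 + 1 - 23))*(470 + Z) = (Z - 15)*(470 + Z) = (-15 + Z)*(470 + Z))
J = 56050/290309 (J = (-7050 + (-175)² + 455*(-175))/(-290309) = (-7050 + 30625 - 79625)*(-1/290309) = -56050*(-1/290309) = 56050/290309 ≈ 0.19307)
-177443 - J = -177443 - 1*56050/290309 = -177443 - 56050/290309 = -51513355937/290309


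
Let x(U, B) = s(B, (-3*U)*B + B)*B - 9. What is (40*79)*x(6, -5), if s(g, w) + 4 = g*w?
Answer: 6749760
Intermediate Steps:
s(g, w) = -4 + g*w
x(U, B) = -9 + B*(-4 + B*(B - 3*B*U)) (x(U, B) = (-4 + B*((-3*U)*B + B))*B - 9 = (-4 + B*(-3*B*U + B))*B - 9 = (-4 + B*(B - 3*B*U))*B - 9 = B*(-4 + B*(B - 3*B*U)) - 9 = -9 + B*(-4 + B*(B - 3*B*U)))
(40*79)*x(6, -5) = (40*79)*(-9 - 1*(-5)*(4 + (-5)²*(-1 + 3*6))) = 3160*(-9 - 1*(-5)*(4 + 25*(-1 + 18))) = 3160*(-9 - 1*(-5)*(4 + 25*17)) = 3160*(-9 - 1*(-5)*(4 + 425)) = 3160*(-9 - 1*(-5)*429) = 3160*(-9 + 2145) = 3160*2136 = 6749760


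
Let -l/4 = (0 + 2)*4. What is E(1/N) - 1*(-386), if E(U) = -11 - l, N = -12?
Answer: 407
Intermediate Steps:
l = -32 (l = -4*(0 + 2)*4 = -8*4 = -4*8 = -32)
E(U) = 21 (E(U) = -11 - 1*(-32) = -11 + 32 = 21)
E(1/N) - 1*(-386) = 21 - 1*(-386) = 21 + 386 = 407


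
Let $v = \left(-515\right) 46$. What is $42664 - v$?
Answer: $66354$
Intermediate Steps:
$v = -23690$
$42664 - v = 42664 - -23690 = 42664 + 23690 = 66354$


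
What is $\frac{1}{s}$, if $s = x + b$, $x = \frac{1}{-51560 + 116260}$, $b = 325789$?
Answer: $\frac{64700}{21078548301} \approx 3.0695 \cdot 10^{-6}$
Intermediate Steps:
$x = \frac{1}{64700} \approx 1.5456 \cdot 10^{-5}$
$s = \frac{21078548301}{64700}$ ($s = \frac{1}{64700} + 325789 = \frac{21078548301}{64700} \approx 3.2579 \cdot 10^{5}$)
$\frac{1}{s} = \frac{1}{\frac{21078548301}{64700}} = \frac{64700}{21078548301}$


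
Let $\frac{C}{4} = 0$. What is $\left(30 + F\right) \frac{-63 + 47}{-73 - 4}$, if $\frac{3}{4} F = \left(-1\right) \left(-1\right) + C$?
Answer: $\frac{1504}{231} \approx 6.5108$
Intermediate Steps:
$C = 0$ ($C = 4 \cdot 0 = 0$)
$F = \frac{4}{3}$ ($F = \frac{4 \left(\left(-1\right) \left(-1\right) + 0\right)}{3} = \frac{4 \left(1 + 0\right)}{3} = \frac{4}{3} \cdot 1 = \frac{4}{3} \approx 1.3333$)
$\left(30 + F\right) \frac{-63 + 47}{-73 - 4} = \left(30 + \frac{4}{3}\right) \frac{-63 + 47}{-73 - 4} = \frac{94 \left(- \frac{16}{-77}\right)}{3} = \frac{94 \left(\left(-16\right) \left(- \frac{1}{77}\right)\right)}{3} = \frac{94}{3} \cdot \frac{16}{77} = \frac{1504}{231}$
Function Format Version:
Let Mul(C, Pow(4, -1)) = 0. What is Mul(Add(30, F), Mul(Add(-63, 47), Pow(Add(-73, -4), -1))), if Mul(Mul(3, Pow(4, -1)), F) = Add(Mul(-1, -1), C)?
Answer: Rational(1504, 231) ≈ 6.5108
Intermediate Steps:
C = 0 (C = Mul(4, 0) = 0)
F = Rational(4, 3) (F = Mul(Rational(4, 3), Add(Mul(-1, -1), 0)) = Mul(Rational(4, 3), Add(1, 0)) = Mul(Rational(4, 3), 1) = Rational(4, 3) ≈ 1.3333)
Mul(Add(30, F), Mul(Add(-63, 47), Pow(Add(-73, -4), -1))) = Mul(Add(30, Rational(4, 3)), Mul(Add(-63, 47), Pow(Add(-73, -4), -1))) = Mul(Rational(94, 3), Mul(-16, Pow(-77, -1))) = Mul(Rational(94, 3), Mul(-16, Rational(-1, 77))) = Mul(Rational(94, 3), Rational(16, 77)) = Rational(1504, 231)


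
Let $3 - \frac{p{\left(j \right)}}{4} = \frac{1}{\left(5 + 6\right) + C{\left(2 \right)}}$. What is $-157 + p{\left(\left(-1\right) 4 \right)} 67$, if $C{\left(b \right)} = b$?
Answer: $\frac{8143}{13} \approx 626.38$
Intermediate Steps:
$p{\left(j \right)} = \frac{152}{13}$ ($p{\left(j \right)} = 12 - \frac{4}{\left(5 + 6\right) + 2} = 12 - \frac{4}{11 + 2} = 12 - \frac{4}{13} = \frac{152}{13}$)
$-157 + p{\left(\left(-1\right) 4 \right)} 67 = -157 + \frac{152}{13} \cdot 67 = -157 + \frac{10184}{13} = \frac{8143}{13}$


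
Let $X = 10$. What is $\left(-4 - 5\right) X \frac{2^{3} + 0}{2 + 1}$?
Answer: $-240$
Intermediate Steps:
$\left(-4 - 5\right) X \frac{2^{3} + 0}{2 + 1} = \left(-4 - 5\right) 10 \frac{2^{3} + 0}{2 + 1} = \left(-9\right) 10 \frac{8 + 0}{3} = - 90 \cdot 8 \cdot \frac{1}{3} = \left(-90\right) \frac{8}{3} = -240$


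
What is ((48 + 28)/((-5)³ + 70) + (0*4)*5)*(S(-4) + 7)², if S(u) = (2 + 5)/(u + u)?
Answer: -45619/880 ≈ -51.840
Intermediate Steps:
S(u) = 7/(2*u) (S(u) = 7/((2*u)) = 7*(1/(2*u)) = 7/(2*u))
((48 + 28)/((-5)³ + 70) + (0*4)*5)*(S(-4) + 7)² = ((48 + 28)/((-5)³ + 70) + (0*4)*5)*((7/2)/(-4) + 7)² = (76/(-125 + 70) + 0*5)*((7/2)*(-¼) + 7)² = (76/(-55) + 0)*(-7/8 + 7)² = (76*(-1/55) + 0)*(49/8)² = (-76/55 + 0)*(2401/64) = -76/55*2401/64 = -45619/880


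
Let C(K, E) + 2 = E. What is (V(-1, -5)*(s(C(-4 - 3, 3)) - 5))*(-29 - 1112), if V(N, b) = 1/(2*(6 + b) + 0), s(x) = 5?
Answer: 0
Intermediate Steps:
C(K, E) = -2 + E
V(N, b) = 1/(12 + 2*b) (V(N, b) = 1/((12 + 2*b) + 0) = 1/(12 + 2*b))
(V(-1, -5)*(s(C(-4 - 3, 3)) - 5))*(-29 - 1112) = ((1/(2*(6 - 5)))*(5 - 5))*(-29 - 1112) = (((½)/1)*0)*(-1141) = (((½)*1)*0)*(-1141) = ((½)*0)*(-1141) = 0*(-1141) = 0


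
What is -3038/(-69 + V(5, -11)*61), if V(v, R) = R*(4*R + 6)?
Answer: -3038/25429 ≈ -0.11947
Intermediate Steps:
V(v, R) = R*(6 + 4*R)
-3038/(-69 + V(5, -11)*61) = -3038/(-69 + (2*(-11)*(3 + 2*(-11)))*61) = -3038/(-69 + (2*(-11)*(3 - 22))*61) = -3038/(-69 + (2*(-11)*(-19))*61) = -3038/(-69 + 418*61) = -3038/(-69 + 25498) = -3038/25429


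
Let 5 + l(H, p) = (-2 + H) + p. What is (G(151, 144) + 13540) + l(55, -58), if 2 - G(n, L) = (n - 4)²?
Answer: -8077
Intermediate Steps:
G(n, L) = 2 - (-4 + n)² (G(n, L) = 2 - (n - 4)² = 2 - (-4 + n)²)
l(H, p) = -7 + H + p (l(H, p) = -5 + ((-2 + H) + p) = -5 + (-2 + H + p) = -7 + H + p)
(G(151, 144) + 13540) + l(55, -58) = ((2 - (-4 + 151)²) + 13540) + (-7 + 55 - 58) = ((2 - 1*147²) + 13540) - 10 = ((2 - 1*21609) + 13540) - 10 = ((2 - 21609) + 13540) - 10 = (-21607 + 13540) - 10 = -8067 - 10 = -8077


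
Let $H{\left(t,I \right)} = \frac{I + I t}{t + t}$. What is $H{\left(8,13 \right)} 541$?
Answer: $\frac{63297}{16} \approx 3956.1$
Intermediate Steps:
$H{\left(t,I \right)} = \frac{I + I t}{2 t}$
$H{\left(8,13 \right)} 541 = \frac{1}{2} \cdot 13 \cdot \frac{1}{8} \left(1 + 8\right) 541 = \frac{1}{2} \cdot 13 \cdot \frac{1}{8} \cdot 9 \cdot 541 = \frac{117}{16} \cdot 541 = \frac{63297}{16}$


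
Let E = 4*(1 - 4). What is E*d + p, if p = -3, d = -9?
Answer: 105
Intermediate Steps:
E = -12 (E = 4*(-3) = -12)
E*d + p = -12*(-9) - 3 = 108 - 3 = 105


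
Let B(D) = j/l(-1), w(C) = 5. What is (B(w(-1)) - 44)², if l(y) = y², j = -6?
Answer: 2500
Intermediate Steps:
B(D) = -6 (B(D) = -6/((-1)²) = -6/1 = -6*1 = -6)
(B(w(-1)) - 44)² = (-6 - 44)² = (-50)² = 2500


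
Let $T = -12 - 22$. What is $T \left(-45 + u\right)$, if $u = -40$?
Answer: $2890$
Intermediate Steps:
$T = -34$ ($T = -12 - 22 = -34$)
$T \left(-45 + u\right) = - 34 \left(-45 - 40\right) = \left(-34\right) \left(-85\right) = 2890$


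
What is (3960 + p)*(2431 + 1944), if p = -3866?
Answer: 411250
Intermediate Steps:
(3960 + p)*(2431 + 1944) = (3960 - 3866)*(2431 + 1944) = 94*4375 = 411250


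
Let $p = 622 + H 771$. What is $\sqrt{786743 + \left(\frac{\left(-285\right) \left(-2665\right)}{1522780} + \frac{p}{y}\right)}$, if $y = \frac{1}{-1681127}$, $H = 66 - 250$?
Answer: $\frac{33 \sqrt{5056060587143388767}}{152278} \approx 4.8729 \cdot 10^{5}$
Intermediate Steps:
$H = -184$
$y = - \frac{1}{1681127} \approx -5.9484 \cdot 10^{-7}$
$p = -141242$ ($p = 622 - 141864 = -141242$)
$\sqrt{786743 + \left(\frac{\left(-285\right) \left(-2665\right)}{1522780} + \frac{p}{y}\right)} = \sqrt{786743 + \left(\frac{\left(-285\right) \left(-2665\right)}{1522780} - \frac{141242}{- \frac{1}{1681127}}\right)} = \sqrt{786743 + \left(759525 \cdot \frac{1}{1522780} - -237445739734\right)} = \sqrt{786743 + \left(\frac{151905}{304556} + 237445739734\right)} = \sqrt{786743 + \frac{72315524710580009}{304556}} = \sqrt{\frac{72315764317881117}{304556}} = \frac{33 \sqrt{5056060587143388767}}{152278}$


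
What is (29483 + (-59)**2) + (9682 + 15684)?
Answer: 58330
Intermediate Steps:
(29483 + (-59)**2) + (9682 + 15684) = (29483 + 3481) + 25366 = 32964 + 25366 = 58330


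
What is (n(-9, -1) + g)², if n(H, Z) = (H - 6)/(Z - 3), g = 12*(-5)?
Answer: 50625/16 ≈ 3164.1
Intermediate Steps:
g = -60
n(H, Z) = (-6 + H)/(-3 + Z)
(n(-9, -1) + g)² = ((-6 - 9)/(-3 - 1) - 60)² = (-15/(-4) - 60)² = (-¼*(-15) - 60)² = (15/4 - 60)² = (-225/4)² = 50625/16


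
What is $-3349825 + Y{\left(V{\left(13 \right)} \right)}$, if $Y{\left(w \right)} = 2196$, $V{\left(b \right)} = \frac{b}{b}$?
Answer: $-3347629$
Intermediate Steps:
$V{\left(b \right)} = 1$
$-3349825 + Y{\left(V{\left(13 \right)} \right)} = -3349825 + 2196 = -3347629$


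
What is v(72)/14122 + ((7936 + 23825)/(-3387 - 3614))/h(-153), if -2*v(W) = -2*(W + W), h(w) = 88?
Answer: -179906085/4350197368 ≈ -0.041356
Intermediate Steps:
v(W) = 2*W (v(W) = -(-1)*(W + W) = -(-1)*2*W = -(-2)*W = 2*W)
v(72)/14122 + ((7936 + 23825)/(-3387 - 3614))/h(-153) = (2*72)/14122 + ((7936 + 23825)/(-3387 - 3614))/88 = 144*(1/14122) + (31761/(-7001))*(1/88) = 72/7061 + (31761*(-1/7001))*(1/88) = 72/7061 - 31761/7001*1/88 = 72/7061 - 31761/616088 = -179906085/4350197368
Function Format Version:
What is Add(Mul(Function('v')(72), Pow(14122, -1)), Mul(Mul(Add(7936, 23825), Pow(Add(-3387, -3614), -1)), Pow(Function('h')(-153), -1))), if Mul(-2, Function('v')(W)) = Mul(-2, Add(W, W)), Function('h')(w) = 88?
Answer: Rational(-179906085, 4350197368) ≈ -0.041356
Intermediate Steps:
Function('v')(W) = Mul(2, W) (Function('v')(W) = Mul(Rational(-1, 2), Mul(-2, Add(W, W))) = Mul(Rational(-1, 2), Mul(-2, Mul(2, W))) = Mul(Rational(-1, 2), Mul(-4, W)) = Mul(2, W))
Add(Mul(Function('v')(72), Pow(14122, -1)), Mul(Mul(Add(7936, 23825), Pow(Add(-3387, -3614), -1)), Pow(Function('h')(-153), -1))) = Add(Mul(Mul(2, 72), Pow(14122, -1)), Mul(Mul(Add(7936, 23825), Pow(Add(-3387, -3614), -1)), Pow(88, -1))) = Add(Mul(144, Rational(1, 14122)), Mul(Mul(31761, Pow(-7001, -1)), Rational(1, 88))) = Add(Rational(72, 7061), Mul(Mul(31761, Rational(-1, 7001)), Rational(1, 88))) = Add(Rational(72, 7061), Mul(Rational(-31761, 7001), Rational(1, 88))) = Add(Rational(72, 7061), Rational(-31761, 616088)) = Rational(-179906085, 4350197368)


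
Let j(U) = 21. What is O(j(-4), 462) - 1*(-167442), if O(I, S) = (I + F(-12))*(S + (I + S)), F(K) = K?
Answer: 175947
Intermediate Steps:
O(I, S) = (-12 + I)*(I + 2*S) (O(I, S) = (I - 12)*(S + (I + S)) = (-12 + I)*(I + 2*S))
O(j(-4), 462) - 1*(-167442) = (21² - 24*462 - 12*21 + 2*21*462) - 1*(-167442) = (441 - 11088 - 252 + 19404) + 167442 = 8505 + 167442 = 175947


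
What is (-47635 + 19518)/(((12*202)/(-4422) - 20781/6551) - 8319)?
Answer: 4379074909/1296219934 ≈ 3.3783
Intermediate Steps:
(-47635 + 19518)/(((12*202)/(-4422) - 20781/6551) - 8319) = -28117/((2424*(-1/4422) - 20781*1/6551) - 8319) = -28117/((-404/737 - 20781/6551) - 8319) = -28117/(-17962201/4828087 - 8319) = -28117/(-40182817954/4828087) = -28117*(-4828087/40182817954) = 4379074909/1296219934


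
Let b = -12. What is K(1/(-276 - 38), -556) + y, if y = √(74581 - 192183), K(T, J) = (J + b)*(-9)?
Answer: 5112 + I*√117602 ≈ 5112.0 + 342.93*I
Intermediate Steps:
K(T, J) = 108 - 9*J (K(T, J) = (J - 12)*(-9) = (-12 + J)*(-9) = 108 - 9*J)
y = I*√117602 (y = √(-117602) = I*√117602 ≈ 342.93*I)
K(1/(-276 - 38), -556) + y = (108 - 9*(-556)) + I*√117602 = (108 + 5004) + I*√117602 = 5112 + I*√117602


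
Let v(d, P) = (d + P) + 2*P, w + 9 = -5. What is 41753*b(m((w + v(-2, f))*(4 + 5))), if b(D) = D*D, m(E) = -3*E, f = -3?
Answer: 19023710625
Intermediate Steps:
w = -14 (w = -9 - 5 = -14)
v(d, P) = d + 3*P (v(d, P) = (P + d) + 2*P = d + 3*P)
b(D) = D²
41753*b(m((w + v(-2, f))*(4 + 5))) = 41753*(-3*(-14 + (-2 + 3*(-3)))*(4 + 5))² = 41753*(-3*(-14 + (-2 - 9))*9)² = 41753*(-3*(-14 - 11)*9)² = 41753*(-(-75)*9)² = 41753*(-3*(-225))² = 41753*675² = 41753*455625 = 19023710625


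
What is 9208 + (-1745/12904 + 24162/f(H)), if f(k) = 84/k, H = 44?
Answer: 1974944985/90328 ≈ 21864.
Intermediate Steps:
9208 + (-1745/12904 + 24162/f(H)) = 9208 + (-1745/12904 + 24162/((84/44))) = 9208 + (-1745*1/12904 + 24162/((84*(1/44)))) = 9208 + (-1745/12904 + 24162/(21/11)) = 9208 + (-1745/12904 + 24162*(11/21)) = 9208 + (-1745/12904 + 88594/7) = 9208 + 1143204761/90328 = 1974944985/90328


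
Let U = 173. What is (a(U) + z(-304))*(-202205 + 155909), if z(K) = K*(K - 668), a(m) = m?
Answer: -13687921656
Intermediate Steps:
z(K) = K*(-668 + K)
(a(U) + z(-304))*(-202205 + 155909) = (173 - 304*(-668 - 304))*(-202205 + 155909) = (173 - 304*(-972))*(-46296) = (173 + 295488)*(-46296) = 295661*(-46296) = -13687921656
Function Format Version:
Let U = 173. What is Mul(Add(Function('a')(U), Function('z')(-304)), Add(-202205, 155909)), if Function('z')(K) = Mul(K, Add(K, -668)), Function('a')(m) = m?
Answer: -13687921656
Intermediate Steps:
Function('z')(K) = Mul(K, Add(-668, K))
Mul(Add(Function('a')(U), Function('z')(-304)), Add(-202205, 155909)) = Mul(Add(173, Mul(-304, Add(-668, -304))), Add(-202205, 155909)) = Mul(Add(173, Mul(-304, -972)), -46296) = Mul(Add(173, 295488), -46296) = Mul(295661, -46296) = -13687921656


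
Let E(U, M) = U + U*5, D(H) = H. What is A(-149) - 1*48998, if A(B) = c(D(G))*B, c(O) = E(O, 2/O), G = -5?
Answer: -44528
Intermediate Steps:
E(U, M) = 6*U (E(U, M) = U + 5*U = 6*U)
c(O) = 6*O
A(B) = -30*B (A(B) = (6*(-5))*B = -30*B)
A(-149) - 1*48998 = -30*(-149) - 1*48998 = 4470 - 48998 = -44528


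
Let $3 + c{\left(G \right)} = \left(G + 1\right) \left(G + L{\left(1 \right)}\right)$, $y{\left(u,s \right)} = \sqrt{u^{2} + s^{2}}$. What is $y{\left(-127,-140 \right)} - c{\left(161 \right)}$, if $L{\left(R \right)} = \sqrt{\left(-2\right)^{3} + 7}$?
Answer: $-26079 + \sqrt{35729} - 162 i \approx -25890.0 - 162.0 i$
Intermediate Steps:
$L{\left(R \right)} = i$ ($L{\left(R \right)} = \sqrt{-8 + 7} = \sqrt{-1} = i$)
$y{\left(u,s \right)} = \sqrt{s^{2} + u^{2}}$
$c{\left(G \right)} = -3 + \left(1 + G\right) \left(i + G\right)$ ($c{\left(G \right)} = -3 + \left(G + 1\right) \left(G + i\right) = -3 + \left(1 + G\right) \left(i + G\right)$)
$y{\left(-127,-140 \right)} - c{\left(161 \right)} = \sqrt{\left(-140\right)^{2} + \left(-127\right)^{2}} - \left(-3 + i + 161 + 161^{2} + i 161\right) = \sqrt{19600 + 16129} - \left(-3 + i + 161 + 25921 + 161 i\right) = \sqrt{35729} - \left(26079 + 162 i\right) = -26079 + \sqrt{35729} - 162 i$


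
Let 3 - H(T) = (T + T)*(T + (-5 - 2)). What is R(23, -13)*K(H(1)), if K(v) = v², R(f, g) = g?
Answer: -2925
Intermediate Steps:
H(T) = 3 - 2*T*(-7 + T) (H(T) = 3 - (T + T)*(T + (-5 - 2)) = 3 - 2*T*(T - 7) = 3 - 2*T*(-7 + T))
R(23, -13)*K(H(1)) = -13*(3 - 2*1² + 14*1)² = -13*(3 - 2*1 + 14)² = -13*(3 - 2 + 14)² = -13*15² = -13*225 = -2925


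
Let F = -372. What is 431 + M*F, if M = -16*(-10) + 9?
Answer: -62437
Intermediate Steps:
M = 169 (M = 160 + 9 = 169)
431 + M*F = 431 + 169*(-372) = 431 - 62868 = -62437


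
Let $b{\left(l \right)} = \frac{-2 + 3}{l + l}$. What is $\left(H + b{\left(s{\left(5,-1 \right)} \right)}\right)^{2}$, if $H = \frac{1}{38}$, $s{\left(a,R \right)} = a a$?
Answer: $\frac{484}{225625} \approx 0.0021452$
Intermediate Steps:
$s{\left(a,R \right)} = a^{2}$
$H = \frac{1}{38} \approx 0.026316$
$b{\left(l \right)} = \frac{1}{2 l}$ ($b{\left(l \right)} = 1 \frac{1}{2 l} = \frac{1}{2 l}$)
$\left(H + b{\left(s{\left(5,-1 \right)} \right)}\right)^{2} = \left(\frac{1}{38} + \frac{1}{2 \cdot 5^{2}}\right)^{2} = \left(\frac{1}{38} + \frac{1}{2 \cdot 25}\right)^{2} = \left(\frac{1}{38} + \frac{1}{2} \cdot \frac{1}{25}\right)^{2} = \left(\frac{1}{38} + \frac{1}{50}\right)^{2} = \left(\frac{22}{475}\right)^{2} = \frac{484}{225625}$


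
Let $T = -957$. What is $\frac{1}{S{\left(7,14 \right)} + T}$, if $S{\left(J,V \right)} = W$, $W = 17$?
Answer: $- \frac{1}{940} \approx -0.0010638$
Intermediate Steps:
$S{\left(J,V \right)} = 17$
$\frac{1}{S{\left(7,14 \right)} + T} = \frac{1}{17 - 957} = \frac{1}{-940} = - \frac{1}{940}$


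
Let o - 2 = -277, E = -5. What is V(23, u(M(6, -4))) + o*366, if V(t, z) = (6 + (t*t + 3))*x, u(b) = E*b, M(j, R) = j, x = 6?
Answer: -97422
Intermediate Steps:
o = -275 (o = 2 - 277 = -275)
u(b) = -5*b
V(t, z) = 54 + 6*t² (V(t, z) = (6 + (t*t + 3))*6 = (6 + (t² + 3))*6 = (6 + (3 + t²))*6 = (9 + t²)*6 = 54 + 6*t²)
V(23, u(M(6, -4))) + o*366 = (54 + 6*23²) - 275*366 = (54 + 6*529) - 100650 = (54 + 3174) - 100650 = 3228 - 100650 = -97422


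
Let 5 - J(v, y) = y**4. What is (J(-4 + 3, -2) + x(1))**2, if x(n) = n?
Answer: 100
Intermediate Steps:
J(v, y) = 5 - y**4
(J(-4 + 3, -2) + x(1))**2 = ((5 - 1*(-2)**4) + 1)**2 = ((5 - 1*16) + 1)**2 = ((5 - 16) + 1)**2 = (-11 + 1)**2 = (-10)**2 = 100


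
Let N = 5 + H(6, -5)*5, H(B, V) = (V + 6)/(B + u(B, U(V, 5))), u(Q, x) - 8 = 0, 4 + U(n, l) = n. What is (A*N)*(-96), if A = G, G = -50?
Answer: 180000/7 ≈ 25714.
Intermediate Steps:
U(n, l) = -4 + n
A = -50
u(Q, x) = 8 (u(Q, x) = 8 + 0 = 8)
H(B, V) = (6 + V)/(8 + B) (H(B, V) = (V + 6)/(B + 8) = (6 + V)/(8 + B))
N = 75/14 (N = 5 + ((6 - 5)/(8 + 6))*5 = 5 + (1/14)*5 = 5 + 5/14 = 75/14 ≈ 5.3571)
(A*N)*(-96) = -50*75/14*(-96) = -1875/7*(-96) = 180000/7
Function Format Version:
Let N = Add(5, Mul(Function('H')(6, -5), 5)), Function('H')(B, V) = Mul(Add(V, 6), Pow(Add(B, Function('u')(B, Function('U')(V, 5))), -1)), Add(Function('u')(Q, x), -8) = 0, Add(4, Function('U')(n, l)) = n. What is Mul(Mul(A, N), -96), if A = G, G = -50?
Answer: Rational(180000, 7) ≈ 25714.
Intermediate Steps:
Function('U')(n, l) = Add(-4, n)
A = -50
Function('u')(Q, x) = 8 (Function('u')(Q, x) = Add(8, 0) = 8)
Function('H')(B, V) = Mul(Pow(Add(8, B), -1), Add(6, V)) (Function('H')(B, V) = Mul(Add(V, 6), Pow(Add(B, 8), -1)) = Mul(Add(6, V), Pow(Add(8, B), -1)) = Mul(Pow(Add(8, B), -1), Add(6, V)))
N = Rational(75, 14) (N = Add(5, Mul(Mul(Pow(Add(8, 6), -1), Add(6, -5)), 5)) = Add(5, Mul(Mul(Pow(14, -1), 1), 5)) = Add(5, Mul(Mul(Rational(1, 14), 1), 5)) = Add(5, Mul(Rational(1, 14), 5)) = Add(5, Rational(5, 14)) = Rational(75, 14) ≈ 5.3571)
Mul(Mul(A, N), -96) = Mul(Mul(-50, Rational(75, 14)), -96) = Mul(Rational(-1875, 7), -96) = Rational(180000, 7)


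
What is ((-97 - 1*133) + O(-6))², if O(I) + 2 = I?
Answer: 56644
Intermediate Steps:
O(I) = -2 + I
((-97 - 1*133) + O(-6))² = ((-97 - 1*133) + (-2 - 6))² = ((-97 - 133) - 8)² = (-230 - 8)² = (-238)² = 56644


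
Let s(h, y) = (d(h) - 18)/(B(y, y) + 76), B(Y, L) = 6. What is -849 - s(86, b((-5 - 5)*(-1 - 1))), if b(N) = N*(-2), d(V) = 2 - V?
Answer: -34758/41 ≈ -847.76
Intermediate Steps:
b(N) = -2*N
s(h, y) = -8/41 - h/82 (s(h, y) = ((2 - h) - 18)/(6 + 76) = (-16 - h)/82 = (-16 - h)*(1/82) = -8/41 - h/82)
-849 - s(86, b((-5 - 5)*(-1 - 1))) = -849 - (-8/41 - 1/82*86) = -849 - (-8/41 - 43/41) = -849 - 1*(-51/41) = -849 + 51/41 = -34758/41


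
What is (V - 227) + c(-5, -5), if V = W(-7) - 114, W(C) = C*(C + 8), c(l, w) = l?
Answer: -353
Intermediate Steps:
W(C) = C*(8 + C)
V = -121 (V = -7*(8 - 7) - 114 = -7*1 - 114 = -7 - 114 = -121)
(V - 227) + c(-5, -5) = (-121 - 227) - 5 = -348 - 5 = -353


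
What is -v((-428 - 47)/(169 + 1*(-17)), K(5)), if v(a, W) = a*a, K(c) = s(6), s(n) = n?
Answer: -625/64 ≈ -9.7656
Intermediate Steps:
K(c) = 6
v(a, W) = a²
-v((-428 - 47)/(169 + 1*(-17)), K(5)) = -((-428 - 47)/(169 + 1*(-17)))² = -(-475/(169 - 17))² = -(-475/152)² = -(-475*1/152)² = -(-25/8)² = -1*625/64 = -625/64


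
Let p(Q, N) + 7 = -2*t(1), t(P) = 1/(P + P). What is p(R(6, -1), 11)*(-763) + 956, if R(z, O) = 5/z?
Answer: 7060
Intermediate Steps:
t(P) = 1/(2*P)
p(Q, N) = -8 (p(Q, N) = -7 - 1/1 = -7 - 1 = -8)
p(R(6, -1), 11)*(-763) + 956 = -8*(-763) + 956 = 6104 + 956 = 7060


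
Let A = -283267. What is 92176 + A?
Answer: -191091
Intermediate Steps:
92176 + A = 92176 - 283267 = -191091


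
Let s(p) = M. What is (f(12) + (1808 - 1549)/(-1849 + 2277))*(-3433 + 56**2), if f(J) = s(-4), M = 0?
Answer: -76923/428 ≈ -179.73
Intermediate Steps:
s(p) = 0
f(J) = 0
(f(12) + (1808 - 1549)/(-1849 + 2277))*(-3433 + 56**2) = (0 + (1808 - 1549)/(-1849 + 2277))*(-3433 + 56**2) = (0 + 259/428)*(-3433 + 3136) = (0 + 259*(1/428))*(-297) = (0 + 259/428)*(-297) = (259/428)*(-297) = -76923/428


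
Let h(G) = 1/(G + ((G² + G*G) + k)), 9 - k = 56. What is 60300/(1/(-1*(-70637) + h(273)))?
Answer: 158965481678175/37321 ≈ 4.2594e+9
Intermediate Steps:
k = -47 (k = 9 - 1*56 = 9 - 56 = -47)
h(G) = 1/(-47 + G + 2*G²) (h(G) = 1/(G + ((G² + G*G) - 47)) = 1/(G + ((G² + G²) - 47)) = 1/(G + (2*G² - 47)) = 1/(G + (-47 + 2*G²)) = 1/(-47 + G + 2*G²))
60300/(1/(-1*(-70637) + h(273))) = 60300/(1/(-1*(-70637) + 1/(-47 + 273 + 2*273²))) = 60300/(1/(70637 + 1/(-47 + 273 + 2*74529))) = 60300/(1/(70637 + 1/(-47 + 273 + 149058))) = 60300/(1/(70637 + 1/149284)) = 60300/(1/(10544973909/149284)) = 60300/(149284/10544973909) = 60300*(10544973909/149284) = 158965481678175/37321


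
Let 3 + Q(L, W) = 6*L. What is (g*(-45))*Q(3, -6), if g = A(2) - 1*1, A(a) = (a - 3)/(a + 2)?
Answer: 3375/4 ≈ 843.75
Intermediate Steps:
A(a) = (-3 + a)/(2 + a)
Q(L, W) = -3 + 6*L
g = -5/4 (g = (-3 + 2)/(2 + 2) - 1*1 = -1/4 - 1 = -5/4 ≈ -1.2500)
(g*(-45))*Q(3, -6) = (-5/4*(-45))*(-3 + 6*3) = 225*(-3 + 18)/4 = (225/4)*15 = 3375/4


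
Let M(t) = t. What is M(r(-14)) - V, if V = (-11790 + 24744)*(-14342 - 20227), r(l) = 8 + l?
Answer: 447806820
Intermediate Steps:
V = -447806826 (V = 12954*(-34569) = -447806826)
M(r(-14)) - V = (8 - 14) - 1*(-447806826) = -6 + 447806826 = 447806820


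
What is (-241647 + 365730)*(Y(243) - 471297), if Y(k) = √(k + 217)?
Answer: -58479945651 + 248166*√115 ≈ -5.8477e+10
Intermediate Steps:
Y(k) = √(217 + k)
(-241647 + 365730)*(Y(243) - 471297) = (-241647 + 365730)*(√(217 + 243) - 471297) = 124083*(√460 - 471297) = 124083*(2*√115 - 471297) = 124083*(-471297 + 2*√115) = -58479945651 + 248166*√115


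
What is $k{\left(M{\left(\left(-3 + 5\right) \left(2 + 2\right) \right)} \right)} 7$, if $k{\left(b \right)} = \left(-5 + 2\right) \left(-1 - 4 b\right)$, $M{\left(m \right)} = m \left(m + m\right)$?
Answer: $10773$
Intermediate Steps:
$M{\left(m \right)} = 2 m^{2}$ ($M{\left(m \right)} = m 2 m = 2 m^{2}$)
$k{\left(b \right)} = 3 + 12 b$ ($k{\left(b \right)} = - 3 \left(-1 - 4 b\right) = 3 + 12 b$)
$k{\left(M{\left(\left(-3 + 5\right) \left(2 + 2\right) \right)} \right)} 7 = \left(3 + 12 \cdot 2 \left(\left(-3 + 5\right) \left(2 + 2\right)\right)^{2}\right) 7 = \left(3 + 12 \cdot 2 \left(2 \cdot 4\right)^{2}\right) 7 = \left(3 + 12 \cdot 2 \cdot 8^{2}\right) 7 = \left(3 + 12 \cdot 2 \cdot 64\right) 7 = \left(3 + 12 \cdot 128\right) 7 = \left(3 + 1536\right) 7 = 1539 \cdot 7 = 10773$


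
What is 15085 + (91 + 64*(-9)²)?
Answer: 20360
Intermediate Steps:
15085 + (91 + 64*(-9)²) = 15085 + (91 + 64*81) = 15085 + (91 + 5184) = 15085 + 5275 = 20360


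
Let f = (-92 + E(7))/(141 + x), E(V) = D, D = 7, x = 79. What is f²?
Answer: 289/1936 ≈ 0.14928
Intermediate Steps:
E(V) = 7
f = -17/44 (f = (-92 + 7)/(141 + 79) = -85/220 = -85*1/220 = -17/44 ≈ -0.38636)
f² = (-17/44)² = 289/1936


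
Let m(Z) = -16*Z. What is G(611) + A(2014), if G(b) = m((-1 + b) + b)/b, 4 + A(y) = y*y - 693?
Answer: 2477890353/611 ≈ 4.0555e+6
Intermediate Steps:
A(y) = -697 + y**2 (A(y) = -4 + (y*y - 693) = -4 + (y**2 - 693) = -4 + (-693 + y**2) = -697 + y**2)
G(b) = (16 - 32*b)/b (G(b) = (-16*((-1 + b) + b))/b = (-16*(-1 + 2*b))/b = (16 - 32*b)/b)
G(611) + A(2014) = (-32 + 16/611) + (-697 + 2014**2) = (-32 + 16*(1/611)) + (-697 + 4056196) = (-32 + 16/611) + 4055499 = -19536/611 + 4055499 = 2477890353/611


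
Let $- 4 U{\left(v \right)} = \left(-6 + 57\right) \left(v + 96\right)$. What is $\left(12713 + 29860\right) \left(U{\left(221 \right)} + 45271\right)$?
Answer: $\frac{7021011441}{4} \approx 1.7553 \cdot 10^{9}$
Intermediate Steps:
$U{\left(v \right)} = -1224 - \frac{51 v}{4}$ ($U{\left(v \right)} = - \frac{\left(-6 + 57\right) \left(v + 96\right)}{4} = - \frac{51 \left(96 + v\right)}{4} = - \frac{4896 + 51 v}{4} = -1224 - \frac{51 v}{4}$)
$\left(12713 + 29860\right) \left(U{\left(221 \right)} + 45271\right) = \left(12713 + 29860\right) \left(\left(-1224 - \frac{11271}{4}\right) + 45271\right) = 42573 \left(\left(-1224 - \frac{11271}{4}\right) + 45271\right) = 42573 \left(- \frac{16167}{4} + 45271\right) = 42573 \cdot \frac{164917}{4} = \frac{7021011441}{4}$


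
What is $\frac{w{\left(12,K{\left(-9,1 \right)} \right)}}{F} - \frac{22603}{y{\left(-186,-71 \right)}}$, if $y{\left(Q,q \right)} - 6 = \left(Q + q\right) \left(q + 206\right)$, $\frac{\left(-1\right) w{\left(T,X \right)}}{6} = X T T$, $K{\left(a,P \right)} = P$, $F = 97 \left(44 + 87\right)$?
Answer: $\frac{257245025}{440793123} \approx 0.5836$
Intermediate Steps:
$F = 12707$ ($F = 97 \cdot 131 = 12707$)
$w{\left(T,X \right)} = - 6 X T^{2}$ ($w{\left(T,X \right)} = - 6 X T T = - 6 T X T = - 6 X T^{2}$)
$y{\left(Q,q \right)} = 6 + \left(206 + q\right) \left(Q + q\right)$ ($y{\left(Q,q \right)} = 6 + \left(Q + q\right) \left(q + 206\right) = 6 + \left(Q + q\right) \left(206 + q\right) = 6 + \left(206 + q\right) \left(Q + q\right)$)
$\frac{w{\left(12,K{\left(-9,1 \right)} \right)}}{F} - \frac{22603}{y{\left(-186,-71 \right)}} = \frac{\left(-6\right) 1 \cdot 12^{2}}{12707} - \frac{22603}{6 + \left(-71\right)^{2} + 206 \left(-186\right) + 206 \left(-71\right) - -13206} = \left(-6\right) 1 \cdot 144 \cdot \frac{1}{12707} - \frac{22603}{6 + 5041 - 38316 - 14626 + 13206} = \left(-864\right) \frac{1}{12707} - \frac{22603}{-34689} = - \frac{864}{12707} - - \frac{22603}{34689} = - \frac{864}{12707} + \frac{22603}{34689} = \frac{257245025}{440793123}$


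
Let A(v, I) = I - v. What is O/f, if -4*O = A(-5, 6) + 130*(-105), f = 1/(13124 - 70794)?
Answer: -393280565/2 ≈ -1.9664e+8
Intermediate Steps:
f = -1/57670 (f = 1/(-57670) = -1/57670 ≈ -1.7340e-5)
O = 13639/4 (O = -((6 - 1*(-5)) + 130*(-105))/4 = -((6 + 5) - 13650)/4 = -(11 - 13650)/4 = -1/4*(-13639) = 13639/4 ≈ 3409.8)
O/f = 13639/(4*(-1/57670)) = (13639/4)*(-57670) = -393280565/2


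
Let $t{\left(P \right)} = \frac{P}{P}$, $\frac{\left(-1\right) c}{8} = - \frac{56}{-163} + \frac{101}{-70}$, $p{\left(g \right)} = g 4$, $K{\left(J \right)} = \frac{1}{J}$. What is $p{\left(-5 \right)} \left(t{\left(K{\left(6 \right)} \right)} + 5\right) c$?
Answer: $- \frac{1204128}{1141} \approx -1055.3$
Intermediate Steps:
$p{\left(g \right)} = 4 g$
$c = \frac{50172}{5705}$ ($c = - 8 \left(- \frac{56}{-163} + \frac{101}{-70}\right) = - 8 \left(\left(-56\right) \left(- \frac{1}{163}\right) + 101 \left(- \frac{1}{70}\right)\right) = - 8 \left(\frac{56}{163} - \frac{101}{70}\right) = \left(-8\right) \left(- \frac{12543}{11410}\right) = \frac{50172}{5705} \approx 8.7944$)
$t{\left(P \right)} = 1$
$p{\left(-5 \right)} \left(t{\left(K{\left(6 \right)} \right)} + 5\right) c = 4 \left(-5\right) \left(1 + 5\right) \frac{50172}{5705} = \left(-20\right) 6 \cdot \frac{50172}{5705} = \left(-120\right) \frac{50172}{5705} = - \frac{1204128}{1141}$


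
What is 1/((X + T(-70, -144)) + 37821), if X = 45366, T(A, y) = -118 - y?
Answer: 1/83213 ≈ 1.2017e-5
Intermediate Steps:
1/((X + T(-70, -144)) + 37821) = 1/((45366 + (-118 - 1*(-144))) + 37821) = 1/((45366 + (-118 + 144)) + 37821) = 1/((45366 + 26) + 37821) = 1/(45392 + 37821) = 1/83213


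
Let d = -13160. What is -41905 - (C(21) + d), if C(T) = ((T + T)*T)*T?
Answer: -47267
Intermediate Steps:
C(T) = 2*T³ (C(T) = ((2*T)*T)*T = (2*T²)*T = 2*T³)
-41905 - (C(21) + d) = -41905 - (2*21³ - 13160) = -41905 - (2*9261 - 13160) = -41905 - (18522 - 13160) = -41905 - 1*5362 = -41905 - 5362 = -47267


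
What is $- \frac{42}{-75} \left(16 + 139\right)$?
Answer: $\frac{434}{5} \approx 86.8$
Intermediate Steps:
$- \frac{42}{-75} \left(16 + 139\right) = \left(-42\right) \left(- \frac{1}{75}\right) 155 = \frac{14}{25} \cdot 155 = \frac{434}{5}$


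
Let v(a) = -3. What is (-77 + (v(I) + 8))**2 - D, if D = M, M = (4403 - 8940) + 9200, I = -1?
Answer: 521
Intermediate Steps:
M = 4663 (M = -4537 + 9200 = 4663)
D = 4663
(-77 + (v(I) + 8))**2 - D = (-77 + (-3 + 8))**2 - 1*4663 = (-77 + 5)**2 - 4663 = (-72)**2 - 4663 = 5184 - 4663 = 521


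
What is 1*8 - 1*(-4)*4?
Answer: 24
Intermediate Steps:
1*8 - 1*(-4)*4 = 8 + 4*4 = 8 + 16 = 24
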